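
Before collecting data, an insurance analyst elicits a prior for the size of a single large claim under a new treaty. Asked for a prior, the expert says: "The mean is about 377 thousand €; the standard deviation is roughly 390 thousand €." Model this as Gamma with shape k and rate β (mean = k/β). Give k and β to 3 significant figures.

k ≈ 0.934, β ≈ 0.00248

For Gamma(k, rate β): mean = k/β, variance = k/β², so CV = 1/√k.
CV = SD/mean = 390/377 = 1.034, hence k = 1/CV² = 0.934.
Then β = k/mean = 0.934/377 = 0.00248.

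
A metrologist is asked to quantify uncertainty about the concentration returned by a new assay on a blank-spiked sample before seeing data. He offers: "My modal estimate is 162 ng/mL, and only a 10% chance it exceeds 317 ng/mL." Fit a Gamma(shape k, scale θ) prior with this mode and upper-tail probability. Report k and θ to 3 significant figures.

Gamma(k,θ) with k>1 has mode (k−1)θ, so θ = 162/(k−1).
Need P(X < 317) = 0.9 with θ tied to k this way. Start at k = 2, θ = 162: P(X<317) ≈ 0.582.
Too low — raise k to concentrate. Iterating converges to k ≈ 5.25.
Then θ = 162/(5.25−1) ≈ 38.1.

k ≈ 5.25, θ ≈ 38.1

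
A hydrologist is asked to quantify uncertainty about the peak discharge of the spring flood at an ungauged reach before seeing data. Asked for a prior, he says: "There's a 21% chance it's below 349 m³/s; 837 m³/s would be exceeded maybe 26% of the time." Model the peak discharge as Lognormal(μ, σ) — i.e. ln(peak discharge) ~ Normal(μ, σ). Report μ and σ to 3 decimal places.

If T ~ Lognormal(μ,σ) then ln T ~ Normal(μ,σ), so the p-quantile of ln T is μ + z_p·σ.
ln(349) = 5.855 and ln(837) = 6.73; z_{0.21} = -0.8064, z_{0.74} = 0.6433.
σ = (6.73 − 5.855)/(0.6433 − (-0.8064)) = 0.603.
μ = 5.855 − (-0.8064)·0.603 = 6.342.

μ ≈ 6.342, σ ≈ 0.603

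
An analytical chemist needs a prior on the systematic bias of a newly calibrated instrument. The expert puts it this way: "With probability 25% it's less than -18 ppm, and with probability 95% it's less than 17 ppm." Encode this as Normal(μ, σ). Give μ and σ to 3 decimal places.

For Normal(μ,σ), the p-quantile is μ + z_p·σ. Here z_{0.25} = -0.6745, z_{0.95} = 1.645.
So -18 = μ − 0.6745σ and 17 = μ + 1.645σ.
Subtracting: σ = (17 − -18)/(1.645 − (-0.6745)) = 15.090.
Then μ = -18 − (-0.6745)·15.090 = -7.822.

μ = -7.822, σ = 15.090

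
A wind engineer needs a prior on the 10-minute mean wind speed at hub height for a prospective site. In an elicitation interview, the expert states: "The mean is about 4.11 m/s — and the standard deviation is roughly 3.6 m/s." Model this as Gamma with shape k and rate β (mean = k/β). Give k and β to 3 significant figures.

For Gamma(k, rate β): mean = k/β, variance = k/β², so CV = 1/√k.
CV = SD/mean = 3.6/4.11 = 0.8759, hence k = 1/CV² = 1.3.
Then β = k/mean = 1.3/4.11 = 0.317.

k ≈ 1.3, β ≈ 0.317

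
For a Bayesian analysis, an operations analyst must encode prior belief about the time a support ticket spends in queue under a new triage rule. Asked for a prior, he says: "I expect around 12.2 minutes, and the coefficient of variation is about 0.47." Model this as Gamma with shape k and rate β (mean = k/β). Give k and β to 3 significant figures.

k ≈ 4.53, β ≈ 0.371

For Gamma(k, rate β): mean = k/β, variance = k/β², so CV = 1/√k.
CV = 0.47, hence k = 1/CV² = 4.53.
Then β = k/mean = 4.53/12.2 = 0.371.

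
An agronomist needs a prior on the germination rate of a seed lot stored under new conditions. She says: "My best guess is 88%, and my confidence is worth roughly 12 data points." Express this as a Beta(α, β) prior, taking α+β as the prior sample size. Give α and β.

Under the effective-sample-size interpretation, Beta(α, β) has prior mean α/(α+β) and prior sample size α+β.
So α+β = 12 and α/(α+β) = 0.88, giving α = 0.88·12 = 10.56 and β = 12 − 10.56 = 1.44.

α = 10.56, β = 1.44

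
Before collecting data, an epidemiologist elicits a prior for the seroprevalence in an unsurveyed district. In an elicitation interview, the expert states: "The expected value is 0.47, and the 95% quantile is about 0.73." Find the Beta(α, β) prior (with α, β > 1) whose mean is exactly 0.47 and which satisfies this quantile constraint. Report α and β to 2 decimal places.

With mean 0.47 fixed, write α = 0.47s, β = 0.53s where s = α+β.
Need P(θ < 0.73) = 0.95 under Beta(0.47s, 0.53s). Normal approximation: (q−m)/√(m(1−m)/s) ≈ z_{0.95} = 1.64, so s ≈ 0.47·0.53·(1.64)²/(0.73−0.47)² = 10.0.
At s = 10.0: P(θ<0.73) ≈ 0.956. Adjusting to match 0.95 gives s ≈ 9.32.
So α = 0.47·9.32 ≈ 4.38, β = 0.53·9.32 ≈ 4.94.

α ≈ 4.38, β ≈ 4.94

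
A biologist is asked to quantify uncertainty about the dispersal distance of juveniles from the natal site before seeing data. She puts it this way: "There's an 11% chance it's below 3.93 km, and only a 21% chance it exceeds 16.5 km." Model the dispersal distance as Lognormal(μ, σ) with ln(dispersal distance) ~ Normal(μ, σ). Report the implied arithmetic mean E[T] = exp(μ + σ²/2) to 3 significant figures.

E[T] ≈ 12 km

If T ~ Lognormal(μ,σ) then ln T ~ Normal(μ,σ), so the p-quantile of ln T is μ + z_p·σ.
ln(3.93) = 1.369 and ln(16.5) = 2.803; z_{0.11} = -1.227, z_{0.79} = 0.8064.
σ = (2.803 − 1.369)/(0.8064 − (-1.227)) = 0.706.
μ = 1.369 − (-1.227)·0.706 = 2.234.
E[T] = exp(μ + σ²/2) = exp(2.234 + 0.2490) = 12 km.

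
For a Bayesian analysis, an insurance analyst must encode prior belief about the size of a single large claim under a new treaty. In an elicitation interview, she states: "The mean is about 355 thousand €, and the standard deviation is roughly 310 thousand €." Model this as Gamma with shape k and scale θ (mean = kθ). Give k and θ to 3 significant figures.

For Gamma(k, scale θ): mean = kθ, variance = kθ², so CV = 1/√k.
CV = SD/mean = 310/355 = 0.8732, hence k = 1/CV² = 1.31.
Then θ = mean/k = 355/1.31 = 271.

k ≈ 1.31, θ ≈ 271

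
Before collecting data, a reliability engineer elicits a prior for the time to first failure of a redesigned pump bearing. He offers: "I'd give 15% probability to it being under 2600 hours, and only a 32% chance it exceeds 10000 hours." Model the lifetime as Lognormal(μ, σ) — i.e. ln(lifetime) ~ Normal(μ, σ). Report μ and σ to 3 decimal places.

If T ~ Lognormal(μ,σ) then ln T ~ Normal(μ,σ), so the p-quantile of ln T is μ + z_p·σ.
ln(2600) = 7.863 and ln(10000) = 9.21; z_{0.15} = -1.036, z_{0.68} = 0.4677.
σ = (9.21 − 7.863)/(0.4677 − (-1.036)) = 0.896.
μ = 7.863 − (-1.036)·0.896 = 8.791.

μ ≈ 8.791, σ ≈ 0.896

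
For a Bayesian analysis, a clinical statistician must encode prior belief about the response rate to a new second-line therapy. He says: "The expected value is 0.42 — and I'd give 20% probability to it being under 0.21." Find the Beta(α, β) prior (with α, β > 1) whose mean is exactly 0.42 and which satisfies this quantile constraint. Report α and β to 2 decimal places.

With mean 0.42 fixed, write α = 0.42s, β = 0.58s where s = α+β.
Need P(θ < 0.21) = 0.2 under Beta(0.42s, 0.58s). Normal approximation: (q−m)/√(m(1−m)/s) ≈ z_{0.2} = -0.842, so s ≈ 0.42·0.58·(-0.842)²/(0.21−0.42)² = 3.9.
At s = 3.9: P(θ<0.21) ≈ 0.205. Adjusting to match 0.2 gives s ≈ 4.05.
So α = 0.42·4.05 ≈ 1.70, β = 0.58·4.05 ≈ 2.35.

α ≈ 1.70, β ≈ 2.35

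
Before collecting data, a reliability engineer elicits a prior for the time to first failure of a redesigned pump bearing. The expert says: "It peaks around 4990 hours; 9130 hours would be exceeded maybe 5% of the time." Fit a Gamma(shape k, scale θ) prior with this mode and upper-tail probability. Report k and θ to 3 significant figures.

Gamma(k,θ) with k>1 has mode (k−1)θ, so θ = 4990/(k−1).
Need P(X < 9130) = 0.95 with θ tied to k this way. Start at k = 2, θ = 4990: P(X<9130) ≈ 0.546.
Too low — raise k to concentrate. Iterating converges to k ≈ 8.63.
Then θ = 4990/(8.63−1) ≈ 654.

k ≈ 8.63, θ ≈ 654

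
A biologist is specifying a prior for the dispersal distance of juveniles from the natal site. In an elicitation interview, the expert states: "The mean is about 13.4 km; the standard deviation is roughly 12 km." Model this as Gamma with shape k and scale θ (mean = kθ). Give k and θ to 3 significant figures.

k ≈ 1.25, θ ≈ 10.7

For Gamma(k, scale θ): mean = kθ, variance = kθ², so CV = 1/√k.
CV = SD/mean = 12/13.4 = 0.8955, hence k = 1/CV² = 1.25.
Then θ = mean/k = 13.4/1.25 = 10.7.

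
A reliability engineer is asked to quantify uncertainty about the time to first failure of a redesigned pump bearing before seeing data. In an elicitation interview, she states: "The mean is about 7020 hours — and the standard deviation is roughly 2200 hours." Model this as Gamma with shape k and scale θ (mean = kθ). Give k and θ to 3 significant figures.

k ≈ 10.2, θ ≈ 689

For Gamma(k, scale θ): mean = kθ, variance = kθ², so CV = 1/√k.
CV = SD/mean = 2200/7020 = 0.3134, hence k = 1/CV² = 10.2.
Then θ = mean/k = 7020/10.2 = 689.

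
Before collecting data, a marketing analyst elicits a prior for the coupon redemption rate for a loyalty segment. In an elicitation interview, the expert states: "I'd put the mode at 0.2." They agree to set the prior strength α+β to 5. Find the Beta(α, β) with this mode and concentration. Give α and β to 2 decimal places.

α = 1.60, β = 3.40

For α,β > 1 the Beta mode is (α−1)/(α+β−2). With α+β = 5, the mode is (α−1)/3.
Set (α−1)/3 = 0.2 → α = 1 + 0.2·3 = 1.60.
β = 5 − α = 3.40.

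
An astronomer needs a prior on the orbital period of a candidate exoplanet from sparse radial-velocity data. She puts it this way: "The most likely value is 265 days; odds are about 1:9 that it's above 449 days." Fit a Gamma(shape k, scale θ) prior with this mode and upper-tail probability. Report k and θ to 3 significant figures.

k ≈ 7.81, θ ≈ 38.9

Gamma(k,θ) with k>1 has mode (k−1)θ, so θ = 265/(k−1).
Need P(X < 449) = 0.9 with θ tied to k this way. Start at k = 2, θ = 265: P(X<449) ≈ 0.505.
Too low — raise k to concentrate. Iterating converges to k ≈ 7.81.
Then θ = 265/(7.81−1) ≈ 38.9.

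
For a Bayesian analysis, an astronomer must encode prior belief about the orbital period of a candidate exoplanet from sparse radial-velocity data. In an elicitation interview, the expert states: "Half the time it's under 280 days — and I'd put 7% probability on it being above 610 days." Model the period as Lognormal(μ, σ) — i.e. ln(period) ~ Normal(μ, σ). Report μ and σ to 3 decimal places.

If T ~ Lognormal(μ,σ) then ln T ~ Normal(μ,σ), so the p-quantile of ln T is μ + z_p·σ.
ln(280) = 5.635 and ln(610) = 6.413; z_{0.5} = 0, z_{0.93} = 1.476.
σ = (6.413 − 5.635)/(1.476 − (0)) = 0.528.
μ = 5.635 − (0)·0.528 = 5.635.

μ ≈ 5.635, σ ≈ 0.528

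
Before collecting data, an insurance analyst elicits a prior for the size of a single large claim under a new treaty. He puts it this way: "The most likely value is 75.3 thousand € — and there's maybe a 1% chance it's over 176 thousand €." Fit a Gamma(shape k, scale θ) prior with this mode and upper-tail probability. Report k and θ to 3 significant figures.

Gamma(k,θ) with k>1 has mode (k−1)θ, so θ = 75.3/(k−1).
Need P(X < 176) = 0.99 with θ tied to k this way. Start at k = 2, θ = 75.3: P(X<176) ≈ 0.678.
Too low — raise k to concentrate. Iterating converges to k ≈ 7.61.
Then θ = 75.3/(7.61−1) ≈ 11.4.

k ≈ 7.61, θ ≈ 11.4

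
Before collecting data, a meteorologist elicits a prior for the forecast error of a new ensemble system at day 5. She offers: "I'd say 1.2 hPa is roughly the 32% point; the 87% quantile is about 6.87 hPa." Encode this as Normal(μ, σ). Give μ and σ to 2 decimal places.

The p-quantile of Normal(μ,σ) is μ + z_p·σ, with z_{0.32} = -0.4677 and z_{0.87} = 1.126.
Eliminate σ: μ = (z₂·x₁ − z₁·x₂)/(z₂ − z₁) = (1.126·1.2 − (-0.4677)·6.87)/1.594 = 2.86.
Then σ = (x₂ − x₁)/(z₂ − z₁) = (6.87 − 1.2)/1.594 = 3.56.

μ = 2.86, σ = 3.56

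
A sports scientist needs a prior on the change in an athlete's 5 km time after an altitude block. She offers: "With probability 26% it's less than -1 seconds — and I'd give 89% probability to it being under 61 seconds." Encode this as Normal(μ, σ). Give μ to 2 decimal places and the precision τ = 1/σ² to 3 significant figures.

For Normal(μ,σ), the p-quantile is μ + z_p·σ. Here z_{0.26} = -0.6433, z_{0.89} = 1.227.
So -1 = μ − 0.6433σ and 61 = μ + 1.227σ.
Subtracting: σ = (61 − -1)/(1.227 − (-0.6433)) = 33.16.
Then μ = -1 − (-0.6433)·33.16 = 20.33.
Precision τ = 1/σ² = 1/33.16² = 0.00091.

μ = 20.33, τ = 0.00091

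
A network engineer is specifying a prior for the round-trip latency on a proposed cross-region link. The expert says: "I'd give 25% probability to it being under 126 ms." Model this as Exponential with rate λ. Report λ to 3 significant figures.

λ ≈ 0.00228

P(T < 126.0) = 1 − e^(−λ·126.0) = 0.25, so λ = −ln(1−0.25)/126.0 = −ln(0.75)/126.0 = 0.00228.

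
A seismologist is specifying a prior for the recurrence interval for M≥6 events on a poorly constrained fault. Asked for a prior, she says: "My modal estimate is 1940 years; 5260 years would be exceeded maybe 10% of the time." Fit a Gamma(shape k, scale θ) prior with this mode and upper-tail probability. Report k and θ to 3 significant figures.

Gamma(k,θ) with k>1 has mode (k−1)θ, so θ = 1940/(k−1).
Need P(X < 5260) = 0.9 with θ tied to k this way. Start at k = 2, θ = 1940: P(X<5260) ≈ 0.753.
Too low — raise k to concentrate. Iterating converges to k ≈ 2.92.
Then θ = 1940/(2.92−1) ≈ 1010.

k ≈ 2.92, θ ≈ 1010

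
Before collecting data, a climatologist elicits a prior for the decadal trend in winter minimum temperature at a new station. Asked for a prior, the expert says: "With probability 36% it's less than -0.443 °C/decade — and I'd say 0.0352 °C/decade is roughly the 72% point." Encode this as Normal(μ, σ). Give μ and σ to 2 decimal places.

The p-quantile of Normal(μ,σ) is μ + z_p·σ, with z_{0.36} = -0.3585 and z_{0.72} = 0.5828.
Eliminate σ: μ = (z₂·x₁ − z₁·x₂)/(z₂ − z₁) = (0.5828·-0.443 − (-0.3585)·0.0352)/0.9413 = -0.26.
Then σ = (x₂ − x₁)/(z₂ − z₁) = (0.0352 − -0.443)/0.9413 = 0.51.

μ = -0.26, σ = 0.51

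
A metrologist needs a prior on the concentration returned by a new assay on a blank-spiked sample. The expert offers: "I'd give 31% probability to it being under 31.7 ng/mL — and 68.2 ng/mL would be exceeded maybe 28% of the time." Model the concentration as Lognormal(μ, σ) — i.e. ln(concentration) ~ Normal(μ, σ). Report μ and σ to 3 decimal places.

If T ~ Lognormal(μ,σ) then ln T ~ Normal(μ,σ), so the p-quantile of ln T is μ + z_p·σ.
ln(31.7) = 3.456 and ln(68.2) = 4.222; z_{0.31} = -0.4959, z_{0.72} = 0.5828.
σ = (4.222 − 3.456)/(0.5828 − (-0.4959)) = 0.710.
μ = 3.456 − (-0.4959)·0.710 = 3.808.

μ ≈ 3.808, σ ≈ 0.710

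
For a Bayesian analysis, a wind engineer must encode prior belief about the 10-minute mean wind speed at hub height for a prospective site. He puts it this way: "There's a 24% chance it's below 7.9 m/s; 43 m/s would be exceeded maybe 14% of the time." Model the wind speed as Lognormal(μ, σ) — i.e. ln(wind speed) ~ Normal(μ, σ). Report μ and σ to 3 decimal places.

If T ~ Lognormal(μ,σ) then ln T ~ Normal(μ,σ), so the p-quantile of ln T is μ + z_p·σ.
ln(7.9) = 2.067 and ln(43) = 3.761; z_{0.24} = -0.7063, z_{0.86} = 1.08.
σ = (3.761 − 2.067)/(1.08 − (-0.7063)) = 0.948.
μ = 2.067 − (-0.7063)·0.948 = 2.737.

μ ≈ 2.737, σ ≈ 0.948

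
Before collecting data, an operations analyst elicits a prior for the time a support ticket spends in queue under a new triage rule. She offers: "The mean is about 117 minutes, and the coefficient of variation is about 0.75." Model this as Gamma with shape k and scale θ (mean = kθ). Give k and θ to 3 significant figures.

k ≈ 1.78, θ ≈ 65.8

For Gamma(k, scale θ): mean = kθ, variance = kθ², so CV = 1/√k.
CV = 0.75, hence k = 1/CV² = 1.78.
Then θ = mean/k = 117/1.78 = 65.8.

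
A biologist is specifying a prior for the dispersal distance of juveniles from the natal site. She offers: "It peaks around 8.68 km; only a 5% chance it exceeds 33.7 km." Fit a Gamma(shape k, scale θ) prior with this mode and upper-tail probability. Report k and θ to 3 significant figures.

k ≈ 2.38, θ ≈ 6.31

Gamma(k,θ) with k>1 has mode (k−1)θ, so θ = 8.68/(k−1).
Need P(X < 33.7) = 0.95 with θ tied to k this way. Start at k = 2, θ = 8.68: P(X<33.7) ≈ 0.899.
Too low — raise k to concentrate. Iterating converges to k ≈ 2.38.
Then θ = 8.68/(2.38−1) ≈ 6.31.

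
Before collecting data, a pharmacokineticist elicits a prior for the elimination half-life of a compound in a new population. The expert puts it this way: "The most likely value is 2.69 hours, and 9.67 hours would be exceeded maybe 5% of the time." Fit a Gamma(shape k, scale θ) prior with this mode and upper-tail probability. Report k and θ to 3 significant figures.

k ≈ 2.57, θ ≈ 1.71

Gamma(k,θ) with k>1 has mode (k−1)θ, so θ = 2.69/(k−1).
Need P(X < 9.67) = 0.95 with θ tied to k this way. Start at k = 2, θ = 2.69: P(X<9.67) ≈ 0.874.
Too low — raise k to concentrate. Iterating converges to k ≈ 2.57.
Then θ = 2.69/(2.57−1) ≈ 1.71.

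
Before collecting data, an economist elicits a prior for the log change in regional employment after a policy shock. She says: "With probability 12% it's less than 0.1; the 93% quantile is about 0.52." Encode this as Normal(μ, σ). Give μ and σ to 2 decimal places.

For Normal(μ,σ), the p-quantile is μ + z_p·σ. Here z_{0.12} = -1.175, z_{0.93} = 1.476.
So 0.1 = μ − 1.175σ and 0.52 = μ + 1.476σ.
Subtracting: σ = (0.52 − 0.1)/(1.476 − (-1.175)) = 0.16.
Then μ = 0.1 − (-1.175)·0.16 = 0.29.

μ = 0.29, σ = 0.16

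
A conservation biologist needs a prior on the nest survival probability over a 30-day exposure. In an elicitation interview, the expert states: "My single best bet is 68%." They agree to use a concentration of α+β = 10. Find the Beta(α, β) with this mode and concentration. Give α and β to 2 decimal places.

α = 6.44, β = 3.56

For α,β > 1 the Beta mode is (α−1)/(α+β−2). With α+β = 10, the mode is (α−1)/8.
Set (α−1)/8 = 0.68 → α = 1 + 0.68·8 = 6.44.
β = 10 − α = 3.56.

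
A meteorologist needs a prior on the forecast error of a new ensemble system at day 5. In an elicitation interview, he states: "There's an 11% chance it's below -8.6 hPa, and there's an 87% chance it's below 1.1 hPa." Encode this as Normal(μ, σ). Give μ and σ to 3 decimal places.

μ = -3.544, σ = 4.123

The p-quantile of Normal(μ,σ) is μ + z_p·σ, with z_{0.11} = -1.227 and z_{0.87} = 1.126.
Eliminate σ: μ = (z₂·x₁ − z₁·x₂)/(z₂ − z₁) = (1.126·-8.6 − (-1.227)·1.1)/2.353 = -3.544.
Then σ = (x₂ − x₁)/(z₂ − z₁) = (1.1 − -8.6)/2.353 = 4.123.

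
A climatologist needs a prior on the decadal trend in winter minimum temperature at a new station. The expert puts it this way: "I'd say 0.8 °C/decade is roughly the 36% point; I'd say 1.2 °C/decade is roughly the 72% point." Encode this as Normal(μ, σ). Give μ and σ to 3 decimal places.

μ = 0.952, σ = 0.425

For Normal(μ,σ), the p-quantile is μ + z_p·σ. Here z_{0.36} = -0.3585, z_{0.72} = 0.5828.
So 0.8 = μ − 0.3585σ and 1.2 = μ + 0.5828σ.
Subtracting: σ = (1.2 − 0.8)/(0.5828 − (-0.3585)) = 0.425.
Then μ = 0.8 − (-0.3585)·0.425 = 0.952.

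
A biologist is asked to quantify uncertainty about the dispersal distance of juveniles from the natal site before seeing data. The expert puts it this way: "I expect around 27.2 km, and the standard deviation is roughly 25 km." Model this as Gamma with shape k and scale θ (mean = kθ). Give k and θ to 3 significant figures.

k ≈ 1.18, θ ≈ 23

For Gamma(k, scale θ): mean = kθ, variance = kθ², so CV = 1/√k.
CV = SD/mean = 25/27.2 = 0.9191, hence k = 1/CV² = 1.18.
Then θ = mean/k = 27.2/1.18 = 23.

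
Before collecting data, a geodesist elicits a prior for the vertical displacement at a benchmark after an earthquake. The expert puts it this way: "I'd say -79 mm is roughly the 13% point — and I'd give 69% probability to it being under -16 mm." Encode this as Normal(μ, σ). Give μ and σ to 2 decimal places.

For Normal(μ,σ), the p-quantile is μ + z_p·σ. Here z_{0.13} = -1.126, z_{0.69} = 0.4959.
So -79 = μ − 1.126σ and -16 = μ + 0.4959σ.
Subtracting: σ = (-16 − -79)/(0.4959 − (-1.126)) = 38.84.
Then μ = -79 − (-1.126)·38.84 = -35.26.

μ = -35.26, σ = 38.84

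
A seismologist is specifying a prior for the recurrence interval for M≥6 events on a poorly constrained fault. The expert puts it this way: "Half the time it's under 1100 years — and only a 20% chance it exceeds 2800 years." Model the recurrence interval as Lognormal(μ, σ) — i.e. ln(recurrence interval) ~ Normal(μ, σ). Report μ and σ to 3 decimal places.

μ ≈ 7.003, σ ≈ 1.110

If T ~ Lognormal(μ,σ) then ln T ~ Normal(μ,σ), so the p-quantile of ln T is μ + z_p·σ.
ln(1100) = 7.003 and ln(2800) = 7.937; z_{0.5} = 0, z_{0.8} = 0.8416.
σ = (7.937 − 7.003)/(0.8416 − (0)) = 1.110.
μ = 7.003 − (0)·1.110 = 7.003.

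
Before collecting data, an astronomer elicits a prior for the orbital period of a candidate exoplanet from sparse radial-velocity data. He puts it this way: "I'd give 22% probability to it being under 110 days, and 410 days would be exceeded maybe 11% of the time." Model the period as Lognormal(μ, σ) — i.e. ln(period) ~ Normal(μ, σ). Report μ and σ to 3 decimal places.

If T ~ Lognormal(μ,σ) then ln T ~ Normal(μ,σ), so the p-quantile of ln T is μ + z_p·σ.
ln(110) = 4.7 and ln(410) = 6.016; z_{0.22} = -0.7722, z_{0.89} = 1.227.
σ = (6.016 − 4.7)/(1.227 − (-0.7722)) = 0.658.
μ = 4.7 − (-0.7722)·0.658 = 5.209.

μ ≈ 5.209, σ ≈ 0.658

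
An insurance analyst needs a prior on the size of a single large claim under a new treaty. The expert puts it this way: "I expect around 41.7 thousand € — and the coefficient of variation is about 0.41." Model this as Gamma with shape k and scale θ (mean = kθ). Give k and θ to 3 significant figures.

k ≈ 5.95, θ ≈ 7.01

For Gamma(k, scale θ): mean = kθ, variance = kθ², so CV = 1/√k.
CV = 0.41, hence k = 1/CV² = 5.95.
Then θ = mean/k = 41.7/5.95 = 7.01.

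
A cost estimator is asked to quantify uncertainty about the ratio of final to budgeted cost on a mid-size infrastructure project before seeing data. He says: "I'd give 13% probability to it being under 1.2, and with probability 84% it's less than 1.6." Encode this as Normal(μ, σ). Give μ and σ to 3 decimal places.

μ = 1.412, σ = 0.189

The p-quantile of Normal(μ,σ) is μ + z_p·σ, with z_{0.13} = -1.126 and z_{0.84} = 0.9945.
Eliminate σ: μ = (z₂·x₁ − z₁·x₂)/(z₂ − z₁) = (0.9945·1.2 − (-1.126)·1.6)/2.121 = 1.412.
Then σ = (x₂ − x₁)/(z₂ − z₁) = (1.6 − 1.2)/2.121 = 0.189.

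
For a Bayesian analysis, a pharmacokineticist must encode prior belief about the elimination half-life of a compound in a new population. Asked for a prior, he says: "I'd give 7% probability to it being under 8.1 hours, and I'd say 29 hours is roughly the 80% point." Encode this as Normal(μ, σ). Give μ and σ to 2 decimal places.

The p-quantile of Normal(μ,σ) is μ + z_p·σ, with z_{0.07} = -1.476 and z_{0.8} = 0.8416.
Eliminate σ: μ = (z₂·x₁ − z₁·x₂)/(z₂ − z₁) = (0.8416·8.1 − (-1.476)·29)/2.317 = 21.41.
Then σ = (x₂ − x₁)/(z₂ − z₁) = (29 − 8.1)/2.317 = 9.02.

μ = 21.41, σ = 9.02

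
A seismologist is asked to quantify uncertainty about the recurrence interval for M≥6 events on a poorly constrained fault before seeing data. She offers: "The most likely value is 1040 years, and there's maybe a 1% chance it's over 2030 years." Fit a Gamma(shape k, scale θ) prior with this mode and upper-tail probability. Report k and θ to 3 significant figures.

Gamma(k,θ) with k>1 has mode (k−1)θ, so θ = 1040/(k−1).
Need P(X < 2030) = 0.99 with θ tied to k this way. Start at k = 2, θ = 1040: P(X<2030) ≈ 0.581.
Too low — raise k to concentrate. Iterating converges to k ≈ 12.
Then θ = 1040/(12−1) ≈ 94.3.

k ≈ 12, θ ≈ 94.3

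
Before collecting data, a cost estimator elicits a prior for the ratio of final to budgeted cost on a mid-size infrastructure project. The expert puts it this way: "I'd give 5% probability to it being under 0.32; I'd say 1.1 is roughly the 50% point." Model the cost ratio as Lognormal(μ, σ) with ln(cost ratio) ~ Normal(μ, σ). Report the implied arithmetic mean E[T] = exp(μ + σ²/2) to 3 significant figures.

If T ~ Lognormal(μ,σ) then ln T ~ Normal(μ,σ), so the p-quantile of ln T is μ + z_p·σ.
ln(0.32) = -1.139 and ln(1.1) = 0.09531; z_{0.05} = -1.645, z_{0.5} = 0.
σ = (0.09531 − -1.139)/(0 − (-1.645)) = 0.751.
μ = -1.139 − (-1.645)·0.751 = 0.095.
E[T] = exp(μ + σ²/2) = exp(0.095 + 0.2818) = 1.46.

E[T] ≈ 1.46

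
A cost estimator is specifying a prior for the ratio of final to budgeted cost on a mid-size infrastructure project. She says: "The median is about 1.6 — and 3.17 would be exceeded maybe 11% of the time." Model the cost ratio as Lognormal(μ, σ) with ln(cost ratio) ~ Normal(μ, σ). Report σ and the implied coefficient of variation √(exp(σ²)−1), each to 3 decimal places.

If T ~ Lognormal(μ,σ) then ln T ~ Normal(μ,σ), so the p-quantile of ln T is μ + z_p·σ.
ln(1.6) = 0.47 and ln(3.17) = 1.154; z_{0.5} = 0, z_{0.89} = 1.227.
σ = (1.154 − 0.47)/(1.227 − (0)) = 0.557.
μ = 0.47 − (0)·0.557 = 0.470.
CV = √(exp(σ²)−1) = √(exp(0.3108)−1) = 0.604.

σ ≈ 0.557, CV ≈ 0.604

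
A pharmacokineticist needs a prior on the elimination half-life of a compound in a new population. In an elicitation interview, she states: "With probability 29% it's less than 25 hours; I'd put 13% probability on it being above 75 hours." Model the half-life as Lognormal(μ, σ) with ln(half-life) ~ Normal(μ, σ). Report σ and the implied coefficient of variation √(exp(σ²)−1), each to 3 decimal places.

σ ≈ 0.654, CV ≈ 0.731

If T ~ Lognormal(μ,σ) then ln T ~ Normal(μ,σ), so the p-quantile of ln T is μ + z_p·σ.
ln(25) = 3.219 and ln(75) = 4.317; z_{0.29} = -0.5534, z_{0.87} = 1.126.
σ = (4.317 − 3.219)/(1.126 − (-0.5534)) = 0.654.
μ = 3.219 − (-0.5534)·0.654 = 3.581.
CV = √(exp(σ²)−1) = √(exp(0.4277)−1) = 0.731.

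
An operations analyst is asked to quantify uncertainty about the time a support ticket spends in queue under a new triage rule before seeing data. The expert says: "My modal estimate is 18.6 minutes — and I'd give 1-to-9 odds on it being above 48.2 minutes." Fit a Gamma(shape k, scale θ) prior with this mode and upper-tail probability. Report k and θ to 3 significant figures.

Gamma(k,θ) with k>1 has mode (k−1)θ, so θ = 18.6/(k−1).
Need P(X < 48.2) = 0.9 with θ tied to k this way. Start at k = 2, θ = 18.6: P(X<48.2) ≈ 0.731.
Too low — raise k to concentrate. Iterating converges to k ≈ 3.12.
Then θ = 18.6/(3.12−1) ≈ 8.79.

k ≈ 3.12, θ ≈ 8.79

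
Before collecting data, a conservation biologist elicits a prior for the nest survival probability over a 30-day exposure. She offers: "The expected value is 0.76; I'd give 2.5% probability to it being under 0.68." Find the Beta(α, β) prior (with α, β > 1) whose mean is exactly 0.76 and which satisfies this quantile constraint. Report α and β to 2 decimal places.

α ≈ 91.16, β ≈ 28.79

With mean 0.76 fixed, write α = 0.76s, β = 0.24s where s = α+β.
Need P(θ < 0.68) = 0.025 under Beta(0.76s, 0.24s). Normal approximation: (q−m)/√(m(1−m)/s) ≈ z_{0.025} = -1.96, so s ≈ 0.76·0.24·(-1.96)²/(0.68−0.76)² = 109.5.
At s = 109.5: P(θ<0.68) ≈ 0.030. Adjusting to match 0.025 gives s ≈ 119.95.
So α = 0.76·119.95 ≈ 91.16, β = 0.24·119.95 ≈ 28.79.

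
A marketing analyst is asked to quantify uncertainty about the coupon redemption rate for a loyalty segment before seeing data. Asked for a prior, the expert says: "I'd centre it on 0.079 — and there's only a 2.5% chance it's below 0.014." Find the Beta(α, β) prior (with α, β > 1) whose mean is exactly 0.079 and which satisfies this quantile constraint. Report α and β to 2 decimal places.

α ≈ 2.53, β ≈ 29.47

With mean 0.079 fixed, write α = 0.079s, β = 0.921s where s = α+β.
Need P(θ < 0.014) = 0.025 under Beta(0.079s, 0.921s). Normal approximation: (q−m)/√(m(1−m)/s) ≈ z_{0.025} = -1.96, so s ≈ 0.079·0.921·(-1.96)²/(0.014−0.079)² = 66.2.
At s = 66.2: P(θ<0.014) ≈ 0.001. Adjusting to match 0.025 gives s ≈ 31.99.
So α = 0.079·31.99 ≈ 2.53, β = 0.921·31.99 ≈ 29.47.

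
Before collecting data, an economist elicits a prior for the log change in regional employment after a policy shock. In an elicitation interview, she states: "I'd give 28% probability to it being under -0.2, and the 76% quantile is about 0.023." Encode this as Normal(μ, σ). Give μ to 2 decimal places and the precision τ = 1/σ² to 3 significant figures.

For Normal(μ,σ), the p-quantile is μ + z_p·σ. Here z_{0.28} = -0.5828, z_{0.76} = 0.7063.
So -0.2 = μ − 0.5828σ and 0.023 = μ + 0.7063σ.
Subtracting: σ = (0.023 − -0.2)/(0.7063 − (-0.5828)) = 0.17.
Then μ = -0.2 − (-0.5828)·0.17 = -0.10.
Precision τ = 1/σ² = 1/0.173² = 33.4.

μ = -0.10, τ = 33.4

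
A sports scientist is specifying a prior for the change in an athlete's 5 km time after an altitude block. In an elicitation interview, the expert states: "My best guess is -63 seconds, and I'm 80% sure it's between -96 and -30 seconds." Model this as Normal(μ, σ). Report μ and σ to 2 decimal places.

A symmetric 80% interval runs μ ± z·σ with z = 1.282.
Half-width = 33, so σ = 33/1.282 = 25.75.
μ is the stated best guess, -63.00.

μ = -63.00, σ = 25.75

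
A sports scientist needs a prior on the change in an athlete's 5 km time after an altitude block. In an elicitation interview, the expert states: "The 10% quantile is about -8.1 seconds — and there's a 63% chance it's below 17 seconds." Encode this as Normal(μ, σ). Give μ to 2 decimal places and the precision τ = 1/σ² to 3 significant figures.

μ = 11.84, τ = 0.00413

The p-quantile of Normal(μ,σ) is μ + z_p·σ, with z_{0.1} = -1.282 and z_{0.63} = 0.3319.
Eliminate σ: μ = (z₂·x₁ − z₁·x₂)/(z₂ − z₁) = (0.3319·-8.1 − (-1.282)·17)/1.613 = 11.84.
Then σ = (x₂ − x₁)/(z₂ − z₁) = (17 − -8.1)/1.613 = 15.56.
Precision τ = 1/σ² = 1/15.56² = 0.00413.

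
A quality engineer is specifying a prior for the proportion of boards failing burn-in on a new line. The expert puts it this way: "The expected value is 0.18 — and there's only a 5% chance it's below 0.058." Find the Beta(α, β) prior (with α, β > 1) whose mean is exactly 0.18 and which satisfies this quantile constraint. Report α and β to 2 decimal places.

With mean 0.18 fixed, write α = 0.18s, β = 0.82s where s = α+β.
Need P(θ < 0.058) = 0.05 under Beta(0.18s, 0.82s). Normal approximation: (q−m)/√(m(1−m)/s) ≈ z_{0.05} = -1.64, so s ≈ 0.18·0.82·(-1.64)²/(0.058−0.18)² = 26.8.
At s = 26.8: P(θ<0.058) ≈ 0.019. Adjusting to match 0.05 gives s ≈ 18.10.
So α = 0.18·18.10 ≈ 3.26, β = 0.82·18.10 ≈ 14.84.

α ≈ 3.26, β ≈ 14.84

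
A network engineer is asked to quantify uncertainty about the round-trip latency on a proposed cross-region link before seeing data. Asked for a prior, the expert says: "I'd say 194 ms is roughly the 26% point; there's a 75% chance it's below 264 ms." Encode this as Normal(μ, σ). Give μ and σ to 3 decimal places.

μ = 228.173, σ = 53.117

The p-quantile of Normal(μ,σ) is μ + z_p·σ, with z_{0.26} = -0.6433 and z_{0.75} = 0.6745.
Eliminate σ: μ = (z₂·x₁ − z₁·x₂)/(z₂ − z₁) = (0.6745·194 − (-0.6433)·264)/1.318 = 228.173.
Then σ = (x₂ − x₁)/(z₂ − z₁) = (264 − 194)/1.318 = 53.117.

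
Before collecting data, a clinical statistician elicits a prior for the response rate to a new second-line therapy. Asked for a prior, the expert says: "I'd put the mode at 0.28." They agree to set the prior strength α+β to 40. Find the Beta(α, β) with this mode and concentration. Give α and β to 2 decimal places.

For α,β > 1 the Beta mode is (α−1)/(α+β−2). With α+β = 40, the mode is (α−1)/38.
Set (α−1)/38 = 0.28 → α = 1 + 0.28·38 = 11.64.
β = 40 − α = 28.36.

α = 11.64, β = 28.36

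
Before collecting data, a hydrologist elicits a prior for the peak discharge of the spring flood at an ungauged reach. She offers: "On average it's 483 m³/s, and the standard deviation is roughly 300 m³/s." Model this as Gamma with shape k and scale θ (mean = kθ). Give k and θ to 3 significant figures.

For Gamma(k, scale θ): mean = kθ, variance = kθ², so CV = 1/√k.
CV = SD/mean = 300/483 = 0.6211, hence k = 1/CV² = 2.59.
Then θ = mean/k = 483/2.59 = 186.

k ≈ 2.59, θ ≈ 186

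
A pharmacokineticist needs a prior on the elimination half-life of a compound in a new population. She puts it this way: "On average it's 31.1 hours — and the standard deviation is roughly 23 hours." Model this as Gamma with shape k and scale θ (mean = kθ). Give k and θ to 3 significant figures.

For Gamma(k, scale θ): mean = kθ, variance = kθ², so CV = 1/√k.
CV = SD/mean = 23/31.1 = 0.7395, hence k = 1/CV² = 1.83.
Then θ = mean/k = 31.1/1.83 = 17.

k ≈ 1.83, θ ≈ 17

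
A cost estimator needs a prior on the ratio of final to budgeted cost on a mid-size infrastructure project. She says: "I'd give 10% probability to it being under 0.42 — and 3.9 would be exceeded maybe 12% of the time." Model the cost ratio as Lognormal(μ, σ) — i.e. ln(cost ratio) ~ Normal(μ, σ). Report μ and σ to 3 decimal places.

If T ~ Lognormal(μ,σ) then ln T ~ Normal(μ,σ), so the p-quantile of ln T is μ + z_p·σ.
ln(0.42) = -0.8675 and ln(3.9) = 1.361; z_{0.1} = -1.282, z_{0.88} = 1.175.
σ = (1.361 − -0.8675)/(1.175 − (-1.282)) = 0.907.
μ = -0.8675 − (-1.282)·0.907 = 0.295.

μ ≈ 0.295, σ ≈ 0.907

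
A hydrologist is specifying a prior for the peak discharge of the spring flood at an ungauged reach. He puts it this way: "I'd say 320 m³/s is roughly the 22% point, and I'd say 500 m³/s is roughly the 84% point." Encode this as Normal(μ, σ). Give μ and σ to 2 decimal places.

For Normal(μ,σ), the p-quantile is μ + z_p·σ. Here z_{0.22} = -0.7722, z_{0.84} = 0.9945.
So 320 = μ − 0.7722σ and 500 = μ + 0.9945σ.
Subtracting: σ = (500 − 320)/(0.9945 − (-0.7722)) = 101.89.
Then μ = 320 − (-0.7722)·101.89 = 398.68.

μ = 398.68, σ = 101.89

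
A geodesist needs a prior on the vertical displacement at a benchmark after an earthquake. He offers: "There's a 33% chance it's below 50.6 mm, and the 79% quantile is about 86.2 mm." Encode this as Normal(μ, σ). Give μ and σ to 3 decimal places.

μ = 63.166, σ = 28.564

For Normal(μ,σ), the p-quantile is μ + z_p·σ. Here z_{0.33} = -0.4399, z_{0.79} = 0.8064.
So 50.6 = μ − 0.4399σ and 86.2 = μ + 0.8064σ.
Subtracting: σ = (86.2 − 50.6)/(0.8064 − (-0.4399)) = 28.564.
Then μ = 50.6 − (-0.4399)·28.564 = 63.166.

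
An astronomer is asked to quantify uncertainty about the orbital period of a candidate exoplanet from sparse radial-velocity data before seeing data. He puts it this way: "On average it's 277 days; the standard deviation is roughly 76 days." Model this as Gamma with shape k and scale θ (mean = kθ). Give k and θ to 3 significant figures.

k ≈ 13.3, θ ≈ 20.9

For Gamma(k, scale θ): mean = kθ, variance = kθ², so CV = 1/√k.
CV = SD/mean = 76/277 = 0.2744, hence k = 1/CV² = 13.3.
Then θ = mean/k = 277/13.3 = 20.9.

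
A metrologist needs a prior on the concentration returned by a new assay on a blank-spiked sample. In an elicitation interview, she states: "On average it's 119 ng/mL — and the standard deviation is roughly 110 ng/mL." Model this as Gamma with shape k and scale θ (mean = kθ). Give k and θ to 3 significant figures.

k ≈ 1.17, θ ≈ 102

For Gamma(k, scale θ): mean = kθ, variance = kθ², so CV = 1/√k.
CV = SD/mean = 110/119 = 0.9244, hence k = 1/CV² = 1.17.
Then θ = mean/k = 119/1.17 = 102.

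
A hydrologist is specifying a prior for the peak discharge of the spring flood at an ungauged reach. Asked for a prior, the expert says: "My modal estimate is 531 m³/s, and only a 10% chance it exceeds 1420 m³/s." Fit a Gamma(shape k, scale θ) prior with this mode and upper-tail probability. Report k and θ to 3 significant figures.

k ≈ 2.98, θ ≈ 268

Gamma(k,θ) with k>1 has mode (k−1)θ, so θ = 531/(k−1).
Need P(X < 1420) = 0.9 with θ tied to k this way. Start at k = 2, θ = 531: P(X<1420) ≈ 0.747.
Too low — raise k to concentrate. Iterating converges to k ≈ 2.98.
Then θ = 531/(2.98−1) ≈ 268.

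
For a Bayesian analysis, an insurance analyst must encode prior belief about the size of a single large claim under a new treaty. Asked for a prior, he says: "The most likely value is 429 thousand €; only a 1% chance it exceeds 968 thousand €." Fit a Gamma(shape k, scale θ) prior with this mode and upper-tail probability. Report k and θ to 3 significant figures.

k ≈ 8.24, θ ≈ 59.2

Gamma(k,θ) with k>1 has mode (k−1)θ, so θ = 429/(k−1).
Need P(X < 968) = 0.99 with θ tied to k this way. Start at k = 2, θ = 429: P(X<968) ≈ 0.659.
Too low — raise k to concentrate. Iterating converges to k ≈ 8.24.
Then θ = 429/(8.24−1) ≈ 59.2.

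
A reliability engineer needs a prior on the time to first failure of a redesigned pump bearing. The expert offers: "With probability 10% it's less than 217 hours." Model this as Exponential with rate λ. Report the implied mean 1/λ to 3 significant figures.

mean ≈ 2060 hours

P(T < 217.0) = 1 − e^(−λ·217.0) = 0.1, so λ = −ln(1−0.1)/217.0 = −ln(0.9)/217.0 = 0.000486.
Mean = 1/λ = 2060 hours.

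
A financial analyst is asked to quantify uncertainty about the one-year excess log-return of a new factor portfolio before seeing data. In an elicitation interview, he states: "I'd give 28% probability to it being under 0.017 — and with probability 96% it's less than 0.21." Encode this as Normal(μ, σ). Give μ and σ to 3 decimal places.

The p-quantile of Normal(μ,σ) is μ + z_p·σ, with z_{0.28} = -0.5828 and z_{0.96} = 1.751.
Eliminate σ: μ = (z₂·x₁ − z₁·x₂)/(z₂ − z₁) = (1.751·0.017 − (-0.5828)·0.21)/2.334 = 0.065.
Then σ = (x₂ − x₁)/(z₂ − z₁) = (0.21 − 0.017)/2.334 = 0.083.

μ = 0.065, σ = 0.083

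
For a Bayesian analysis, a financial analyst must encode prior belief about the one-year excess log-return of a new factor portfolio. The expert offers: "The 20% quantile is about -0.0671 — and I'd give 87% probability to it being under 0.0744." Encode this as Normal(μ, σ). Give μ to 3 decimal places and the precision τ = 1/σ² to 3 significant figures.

μ = -0.007, τ = 193

For Normal(μ,σ), the p-quantile is μ + z_p·σ. Here z_{0.2} = -0.8416, z_{0.87} = 1.126.
So -0.0671 = μ − 0.8416σ and 0.0744 = μ + 1.126σ.
Subtracting: σ = (0.0744 − -0.0671)/(1.126 − (-0.8416)) = 0.072.
Then μ = -0.0671 − (-0.8416)·0.072 = -0.007.
Precision τ = 1/σ² = 1/0.0719² = 193.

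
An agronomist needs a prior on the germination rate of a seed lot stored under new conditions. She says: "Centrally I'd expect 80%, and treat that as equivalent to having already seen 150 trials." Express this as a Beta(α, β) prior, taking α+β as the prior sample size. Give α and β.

Under the effective-sample-size interpretation, Beta(α, β) has prior mean α/(α+β) and prior sample size α+β.
So α+β = 150 and α/(α+β) = 0.8, giving α = 0.8·150 = 120 and β = 150 − 120 = 30.

α = 120, β = 30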